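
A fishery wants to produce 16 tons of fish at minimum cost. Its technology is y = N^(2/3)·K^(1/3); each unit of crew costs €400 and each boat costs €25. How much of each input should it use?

Cost minimization requires the marginal rate of technical substitution to equal the input-price ratio: MP_N/MP_K = w/r.
Here MP_N/MP_K = (2/3)·(K/N)/(1/3) = 2·(K/N). Setting this equal to 400/25 = 16 gives K = 8N.
Substituting into y = 16: N^(2/3)·(8N)^(1/3) = 16.
Solving, N = 8 and K = 64.

N* = 8, K* = 64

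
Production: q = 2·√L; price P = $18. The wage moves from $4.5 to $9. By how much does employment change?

ΔL = -12

From P·MP_L = w with MP_L = L^(-1/2), the labor demand is L(w) = (18/w)^(2).
At w = 4.5: L = 16. At w = 9: L = 4.
ΔL = 4 − 16 = -12.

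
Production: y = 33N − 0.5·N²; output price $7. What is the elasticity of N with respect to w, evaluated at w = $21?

ε = -0.1

From P·MP_N = w with MP_N = 33 − N, labor demand is N(w) = 33 − w/7.
dN/dw = −1/(7) = -1/7.
At w = 21, N = 30, so ε = (dN/dw)·(w/N) = (-1/7)·(21/30) = -0.1.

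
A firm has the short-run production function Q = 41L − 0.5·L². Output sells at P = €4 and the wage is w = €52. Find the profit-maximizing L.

The marginal product of L is MP_L = 41 − L.
A price-taking firm hires until the value of the marginal product equals the wage: P·MP_L = w, so 4·(41 − L) = 52.
Then 41 − L = 13, giving L = 28.

L* = 28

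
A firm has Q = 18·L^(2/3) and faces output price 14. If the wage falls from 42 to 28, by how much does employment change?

ΔL = 152

From P·MP_L = w with MP_L = 12·L^(-1/3), the labor demand is L(w) = (168/w)^(3).
At w = 42: L = 64. At w = 28: L = 216.
ΔL = 216 − 64 = 152.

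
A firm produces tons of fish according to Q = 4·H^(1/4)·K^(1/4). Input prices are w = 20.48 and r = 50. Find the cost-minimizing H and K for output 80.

H* = 625, K* = 256

Cost minimization requires the marginal rate of technical substitution to equal the input-price ratio: MP_H/MP_K = w/r.
Here MP_H/MP_K = (1/4)·(K/H)/(1/4) = (K/H). Setting this equal to 20.48/50 = 0.4096 gives K = 0.4096H.
Substituting into Q = 80: 4·H^(1/4)·(0.4096H)^(1/4) = 80.
Solving, H = 625 and K = 256.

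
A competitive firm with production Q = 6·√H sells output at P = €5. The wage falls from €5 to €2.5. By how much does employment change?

From P·MP_H = w with MP_H = 3·H^(-1/2), the labor demand is H(w) = (15/w)^(2).
At w = 5: H = 9. At w = 2.5: H = 36.
ΔH = 36 − 9 = 27.

ΔH = 27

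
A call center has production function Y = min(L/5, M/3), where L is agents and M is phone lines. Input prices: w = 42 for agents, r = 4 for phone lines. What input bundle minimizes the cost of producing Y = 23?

L* = 115, M* = 69

With a fixed-proportions technology, the cost-minimizing bundle uses no slack in either input: L/5 = M/3 = Y.
So L = 5·23 = 115 and M = 3·23 = 69.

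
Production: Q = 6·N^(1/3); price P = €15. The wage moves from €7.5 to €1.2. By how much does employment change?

ΔN = 117

From P·MP_N = w with MP_N = 2·N^(-2/3), the labor demand is N(w) = (30/w)^(3/2).
At w = 7.5: N = 8. At w = 1.2: N = 125.
ΔN = 125 − 8 = 117.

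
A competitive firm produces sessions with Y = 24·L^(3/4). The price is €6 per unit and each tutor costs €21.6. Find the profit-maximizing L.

MP_L = (3/4)·24·L^(-1/4) = 18·L^(-1/4).
Profit maximization for a price taker requires P·MP_L = w: 6·18·L^(-1/4) = 21.6.
So L^(-1/4) = 0.2, which gives L = 625.

L* = 625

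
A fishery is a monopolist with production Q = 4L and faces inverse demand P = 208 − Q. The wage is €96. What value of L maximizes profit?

Marginal revenue from the inverse demand is MR = 208 − 2Q.
The marginal product is MP_L = 4.
A monopolist hires until marginal revenue product equals the wage: MR·MP_L = w.
(208 − 8L)·4 = 96, so L = 23.

L* = 23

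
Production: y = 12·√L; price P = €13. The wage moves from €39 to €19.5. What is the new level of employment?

From P·MP_L = w with MP_L = 6·L^(-1/2), the labor demand is L(w) = (78/w)^(2).
At w = 39: L = 4. At w = 19.5: L = 16.

L* = 16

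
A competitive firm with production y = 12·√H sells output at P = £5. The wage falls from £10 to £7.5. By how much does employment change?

ΔH = 7

From P·MP_H = w with MP_H = 6·H^(-1/2), the labor demand is H(w) = (30/w)^(2).
At w = 10: H = 9. At w = 7.5: H = 16.
ΔH = 16 − 9 = 7.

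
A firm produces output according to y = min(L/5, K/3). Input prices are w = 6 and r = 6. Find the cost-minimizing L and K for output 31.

With a fixed-proportions technology, the cost-minimizing bundle uses no slack in either input: L/5 = K/3 = y.
So L = 5·31 = 155 and K = 3·31 = 93.

L* = 155, K* = 93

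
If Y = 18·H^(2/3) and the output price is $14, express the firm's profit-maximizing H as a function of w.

MP_H = (2/3)·18·H^(-1/3) = 12·H^(-1/3).
Setting P·MP_H = w: 168·H^(-1/3) = w.
Solving for H: H^(-1/3) = w/168, so H = (168/w)^(3).

H(w) = 4741632/w³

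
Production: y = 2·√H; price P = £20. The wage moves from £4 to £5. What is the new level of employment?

From P·MP_H = w with MP_H = H^(-1/2), the labor demand is H(w) = (20/w)^(2).
At w = 4: H = 25. At w = 5: H = 16.

H* = 16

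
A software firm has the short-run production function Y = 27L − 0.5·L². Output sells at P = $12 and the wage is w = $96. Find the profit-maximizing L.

L* = 19

The marginal product of L is MP_L = 27 − L.
A price-taking firm hires until the value of the marginal product equals the wage: P·MP_L = w, so 12·(27 − L) = 96.
Then 27 − L = 8, giving L = 19.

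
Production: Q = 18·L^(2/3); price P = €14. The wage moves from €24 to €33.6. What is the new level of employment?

From P·MP_L = w with MP_L = 12·L^(-1/3), the labor demand is L(w) = (168/w)^(3).
At w = 24: L = 343. At w = 33.6: L = 125.

L* = 125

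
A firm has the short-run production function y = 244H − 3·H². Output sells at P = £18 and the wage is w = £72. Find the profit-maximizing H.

H* = 40

The marginal product of H is MP_H = 244 − 6H.
A price-taking firm hires until the value of the marginal product equals the wage: P·MP_H = w, so 18·(244 − 6H) = 72.
Then 244 − 6H = 4, giving H = 40.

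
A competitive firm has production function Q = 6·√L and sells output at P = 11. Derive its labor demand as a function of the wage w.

MP_L = (1/2)·6·L^(-1/2) = 3·L^(-1/2).
Setting P·MP_L = w: 33·L^(-1/2) = w.
Solving for L: L^(-1/2) = w/33, so L = (33/w)^(2).

L(w) = 1089/w²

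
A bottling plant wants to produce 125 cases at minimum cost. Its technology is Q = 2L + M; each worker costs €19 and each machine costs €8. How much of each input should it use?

L* = 0, M* = 125

The inputs are perfect substitutes, so the firm uses whichever has the lower cost per unit of output.
Cost per unit of output via L is 9.5; via M it is 8. M is cheaper.
Producing Q = 125 with M alone: L = 0, M = 125.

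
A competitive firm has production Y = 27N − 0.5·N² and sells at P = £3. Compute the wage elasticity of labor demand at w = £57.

ε = -2.375

From P·MP_N = w with MP_N = 27 − N, labor demand is N(w) = 27 − w/3.
dN/dw = −1/(3) = -1/3.
At w = 57, N = 8, so ε = (dN/dw)·(w/N) = (-1/3)·(57/8) = -2.375.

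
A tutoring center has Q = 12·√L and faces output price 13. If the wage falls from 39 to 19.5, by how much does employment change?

From P·MP_L = w with MP_L = 6·L^(-1/2), the labor demand is L(w) = (78/w)^(2).
At w = 39: L = 4. At w = 19.5: L = 16.
ΔL = 16 − 4 = 12.

ΔL = 12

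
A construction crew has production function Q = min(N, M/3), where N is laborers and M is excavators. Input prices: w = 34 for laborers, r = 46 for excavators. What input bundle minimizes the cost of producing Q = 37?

With a fixed-proportions technology, the cost-minimizing bundle uses no slack in either input: N = M/3 = Q.
So N = 37 and M = 3·37 = 111.

N* = 37, M* = 111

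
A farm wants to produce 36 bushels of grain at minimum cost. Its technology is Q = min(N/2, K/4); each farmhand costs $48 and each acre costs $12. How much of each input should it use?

N* = 72, K* = 144

With a fixed-proportions technology, the cost-minimizing bundle uses no slack in either input: N/2 = K/4 = Q.
So N = 2·36 = 72 and K = 4·36 = 144.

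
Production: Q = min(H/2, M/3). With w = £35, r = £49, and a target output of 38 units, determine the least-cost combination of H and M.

With a fixed-proportions technology, the cost-minimizing bundle uses no slack in either input: H/2 = M/3 = Q.
So H = 2·38 = 76 and M = 3·38 = 114.

H* = 76, M* = 114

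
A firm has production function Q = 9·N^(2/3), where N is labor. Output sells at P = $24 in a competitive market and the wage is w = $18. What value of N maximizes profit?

N* = 512

MP_N = (2/3)·9·N^(-1/3) = 6·N^(-1/3).
Profit maximization for a price taker requires P·MP_N = w: 24·6·N^(-1/3) = 18.
So N^(-1/3) = 0.125, which gives N = 512.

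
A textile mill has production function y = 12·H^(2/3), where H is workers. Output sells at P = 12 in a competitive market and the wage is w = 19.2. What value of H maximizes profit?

H* = 125

MP_H = (2/3)·12·H^(-1/3) = 8·H^(-1/3).
Profit maximization for a price taker requires P·MP_H = w: 12·8·H^(-1/3) = 19.2.
So H^(-1/3) = 0.2, which gives H = 125.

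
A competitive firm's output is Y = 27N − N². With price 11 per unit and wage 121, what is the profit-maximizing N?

The marginal product of N is MP_N = 27 − 2N.
A price-taking firm hires until the value of the marginal product equals the wage: P·MP_N = w, so 11·(27 − 2N) = 121.
Then 27 − 2N = 11, giving N = 8.

N* = 8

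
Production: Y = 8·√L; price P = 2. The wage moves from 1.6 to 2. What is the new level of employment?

L* = 16

From P·MP_L = w with MP_L = 4·L^(-1/2), the labor demand is L(w) = (8/w)^(2).
At w = 1.6: L = 25. At w = 2: L = 16.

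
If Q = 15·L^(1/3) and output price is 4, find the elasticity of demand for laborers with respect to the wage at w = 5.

MP_L = (1/3)·15·L^(-2/3), so P·MP_L = w gives 20·L^(-2/3) = w.
Solving, L(w) = (20/w)^(3/2). This is a constant-elasticity form: L ∝ w^(−3/2), so ε = −3/2.

ε = -1.5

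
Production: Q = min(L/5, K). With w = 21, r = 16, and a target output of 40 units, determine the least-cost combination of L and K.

L* = 200, K* = 40

With a fixed-proportions technology, the cost-minimizing bundle uses no slack in either input: L/5 = K = Q.
So L = 5·40 = 200 and K = 40.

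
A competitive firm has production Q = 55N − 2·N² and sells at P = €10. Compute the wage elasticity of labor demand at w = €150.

From P·MP_N = w with MP_N = 55 − 4N, labor demand is N(w) = (55 − w/10)/4.
dN/dw = −1/(40) = -0.025.
At w = 150, N = 10, so ε = (dN/dw)·(w/N) = (-0.025)·(150/10) = -0.375.

ε = -0.375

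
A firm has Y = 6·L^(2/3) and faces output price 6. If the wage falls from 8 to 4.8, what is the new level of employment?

From P·MP_L = w with MP_L = 4·L^(-1/3), the labor demand is L(w) = (24/w)^(3).
At w = 8: L = 27. At w = 4.8: L = 125.

L* = 125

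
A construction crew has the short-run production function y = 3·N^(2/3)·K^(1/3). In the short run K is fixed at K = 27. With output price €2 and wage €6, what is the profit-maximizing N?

N* = 8

With K = 27, MP_N = (2/3)·3·N^(-1/3)·27^(1/3) = 6·N^(-1/3).
Profit maximization for a price taker requires P·MP_N = w: 2·6·N^(-1/3) = 6.
So N^(-1/3) = 0.5, which gives N = 8.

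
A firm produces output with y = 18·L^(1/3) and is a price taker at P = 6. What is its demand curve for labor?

MP_L = (1/3)·18·L^(-2/3) = 6·L^(-2/3).
Setting P·MP_L = w: 36·L^(-2/3) = w.
Solving for L: L^(-2/3) = w/36, so L = (36/w)^(3/2).

L(w) = (36/w)^(3/2)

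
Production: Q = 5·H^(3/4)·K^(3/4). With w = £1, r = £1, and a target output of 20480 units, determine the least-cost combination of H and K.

H* = 256, K* = 256

Cost minimization requires the marginal rate of technical substitution to equal the input-price ratio: MP_H/MP_K = w/r.
Here MP_H/MP_K = (3/4)·(K/H)/(3/4) = (K/H). Setting this equal to 1/1 = 1 gives K = H.
Substituting into Q = 20480: 5·H^(3/4)·(H)^(3/4) = 20480.
Solving, H = 256 and K = 256.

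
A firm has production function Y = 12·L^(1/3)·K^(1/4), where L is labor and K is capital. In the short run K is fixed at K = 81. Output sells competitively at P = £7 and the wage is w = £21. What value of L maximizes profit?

With K = 81, MP_L = (1/3)·12·L^(-2/3)·81^(1/4) = 12·L^(-2/3).
Profit maximization for a price taker requires P·MP_L = w: 7·12·L^(-2/3) = 21.
So L^(-2/3) = 0.25, which gives L = 8.

L* = 8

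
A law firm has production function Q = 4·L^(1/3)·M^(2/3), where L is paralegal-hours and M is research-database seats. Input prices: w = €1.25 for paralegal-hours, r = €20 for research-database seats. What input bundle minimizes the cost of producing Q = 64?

L* = 64, M* = 8

Cost minimization requires the marginal rate of technical substitution to equal the input-price ratio: MP_L/MP_M = w/r.
Here MP_L/MP_M = (1/3)·(M/L)/(2/3) = 0.5·(M/L). Setting this equal to 1.25/20 = 0.0625 gives M = 0.125L.
Substituting into Q = 64: 4·L^(1/3)·(0.125L)^(2/3) = 64.
Solving, L = 64 and M = 8.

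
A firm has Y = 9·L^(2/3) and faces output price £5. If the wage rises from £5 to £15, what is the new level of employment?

From P·MP_L = w with MP_L = 6·L^(-1/3), the labor demand is L(w) = (30/w)^(3).
At w = 5: L = 216. At w = 15: L = 8.

L* = 8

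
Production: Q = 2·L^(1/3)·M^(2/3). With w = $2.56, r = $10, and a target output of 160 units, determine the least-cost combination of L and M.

Cost minimization requires the marginal rate of technical substitution to equal the input-price ratio: MP_L/MP_M = w/r.
Here MP_L/MP_M = (1/3)·(M/L)/(2/3) = 0.5·(M/L). Setting this equal to 2.56/10 = 0.256 gives M = 0.512L.
Substituting into Q = 160: 2·L^(1/3)·(0.512L)^(2/3) = 160.
Solving, L = 125 and M = 64.

L* = 125, M* = 64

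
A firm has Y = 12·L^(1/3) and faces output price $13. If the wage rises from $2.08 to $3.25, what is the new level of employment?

From P·MP_L = w with MP_L = 4·L^(-2/3), the labor demand is L(w) = (52/w)^(3/2).
At w = 2.08: L = 125. At w = 3.25: L = 64.

L* = 64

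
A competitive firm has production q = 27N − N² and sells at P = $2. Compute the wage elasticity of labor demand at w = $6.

From P·MP_N = w with MP_N = 27 − 2N, labor demand is N(w) = (27 − w/2)/2.
dN/dw = −1/(4) = -0.25.
At w = 6, N = 12, so ε = (dN/dw)·(w/N) = (-0.25)·(6/12) = -0.125.

ε = -0.125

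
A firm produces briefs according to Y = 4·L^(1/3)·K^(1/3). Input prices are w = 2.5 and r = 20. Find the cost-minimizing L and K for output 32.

Cost minimization requires the marginal rate of technical substitution to equal the input-price ratio: MP_L/MP_K = w/r.
Here MP_L/MP_K = (1/3)·(K/L)/(1/3) = (K/L). Setting this equal to 2.5/20 = 0.125 gives K = 0.125L.
Substituting into Y = 32: 4·L^(1/3)·(0.125L)^(1/3) = 32.
Solving, L = 64 and K = 8.

L* = 64, K* = 8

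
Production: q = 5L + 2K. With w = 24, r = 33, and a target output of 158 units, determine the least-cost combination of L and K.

L* = 31.6, K* = 0

The inputs are perfect substitutes, so the firm uses whichever has the lower cost per unit of output.
Cost per unit of output via L is w/5 = 4.8; via K it is r/2 = 16.5. L is cheaper.
Producing q = 158 with L alone: L = 31.6, K = 0.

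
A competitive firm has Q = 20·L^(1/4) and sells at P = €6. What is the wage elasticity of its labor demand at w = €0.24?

ε = -4/3

MP_L = (1/4)·20·L^(-3/4), so P·MP_L = w gives 30·L^(-3/4) = w.
Solving, L(w) = (30/w)^(4/3). This is a constant-elasticity form: L ∝ w^(−4/3), so ε = −4/3.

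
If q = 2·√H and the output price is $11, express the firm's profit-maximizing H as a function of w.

H(w) = 121/w²

MP_H = (1/2)·2·H^(-1/2) = H^(-1/2).
Setting P·MP_H = w: 11·H^(-1/2) = w.
Solving for H: H^(-1/2) = w/11, so H = (11/w)^(2).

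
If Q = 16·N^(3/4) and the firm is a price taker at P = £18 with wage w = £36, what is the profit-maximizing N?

N* = 1296

MP_N = (3/4)·16·N^(-1/4) = 12·N^(-1/4).
Profit maximization for a price taker requires P·MP_N = w: 18·12·N^(-1/4) = 36.
So N^(-1/4) = 1/6, which gives N = 1296.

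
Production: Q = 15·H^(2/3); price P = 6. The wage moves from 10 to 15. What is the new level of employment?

From P·MP_H = w with MP_H = 10·H^(-1/3), the labor demand is H(w) = (60/w)^(3).
At w = 10: H = 216. At w = 15: H = 64.

H* = 64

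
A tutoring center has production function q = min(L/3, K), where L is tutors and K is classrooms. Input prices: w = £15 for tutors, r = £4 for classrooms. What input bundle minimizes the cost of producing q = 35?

With a fixed-proportions technology, the cost-minimizing bundle uses no slack in either input: L/3 = K = q.
So L = 3·35 = 105 and K = 35.

L* = 105, K* = 35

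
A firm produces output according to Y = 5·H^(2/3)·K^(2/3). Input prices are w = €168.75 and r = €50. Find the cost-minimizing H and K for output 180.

H* = 8, K* = 27

Cost minimization requires the marginal rate of technical substitution to equal the input-price ratio: MP_H/MP_K = w/r.
Here MP_H/MP_K = (2/3)·(K/H)/(2/3) = (K/H). Setting this equal to 168.75/50 = 3.375 gives K = 3.375H.
Substituting into Y = 180: 5·H^(2/3)·(3.375H)^(2/3) = 180.
Solving, H = 8 and K = 27.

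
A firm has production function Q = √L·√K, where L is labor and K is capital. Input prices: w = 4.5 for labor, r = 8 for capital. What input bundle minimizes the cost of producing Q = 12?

L* = 16, K* = 9

Cost minimization requires the marginal rate of technical substitution to equal the input-price ratio: MP_L/MP_K = w/r.
Here MP_L/MP_K = (1/2)·(K/L)/(1/2) = (K/L). Setting this equal to 4.5/8 = 0.5625 gives K = 0.5625L.
Substituting into Q = 12: L^(1/2)·(0.5625L)^(1/2) = 12.
Solving, L = 16 and K = 9.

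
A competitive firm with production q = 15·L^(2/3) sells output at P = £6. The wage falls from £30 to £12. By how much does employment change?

ΔL = 117

From P·MP_L = w with MP_L = 10·L^(-1/3), the labor demand is L(w) = (60/w)^(3).
At w = 30: L = 8. At w = 12: L = 125.
ΔL = 125 − 8 = 117.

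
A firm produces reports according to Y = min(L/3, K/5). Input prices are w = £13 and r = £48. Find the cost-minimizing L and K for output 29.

With a fixed-proportions technology, the cost-minimizing bundle uses no slack in either input: L/3 = K/5 = Y.
So L = 3·29 = 87 and K = 5·29 = 145.

L* = 87, K* = 145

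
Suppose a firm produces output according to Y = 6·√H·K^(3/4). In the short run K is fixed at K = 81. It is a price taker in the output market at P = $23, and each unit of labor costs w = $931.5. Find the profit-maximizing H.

With K = 81, MP_H = (1/2)·6·H^(-1/2)·81^(3/4) = 81·H^(-1/2).
Profit maximization for a price taker requires P·MP_H = w: 23·81·H^(-1/2) = 931.5.
So H^(-1/2) = 0.5, which gives H = 4.

H* = 4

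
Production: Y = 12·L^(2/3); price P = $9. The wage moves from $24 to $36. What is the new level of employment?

L* = 8

From P·MP_L = w with MP_L = 8·L^(-1/3), the labor demand is L(w) = (72/w)^(3).
At w = 24: L = 27. At w = 36: L = 8.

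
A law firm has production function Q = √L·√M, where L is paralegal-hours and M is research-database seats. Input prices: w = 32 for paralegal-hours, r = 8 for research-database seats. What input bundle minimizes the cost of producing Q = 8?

Cost minimization requires the marginal rate of technical substitution to equal the input-price ratio: MP_L/MP_M = w/r.
Here MP_L/MP_M = (1/2)·(M/L)/(1/2) = (M/L). Setting this equal to 32/8 = 4 gives M = 4L.
Substituting into Q = 8: L^(1/2)·(4L)^(1/2) = 8.
Solving, L = 4 and M = 16.

L* = 4, M* = 16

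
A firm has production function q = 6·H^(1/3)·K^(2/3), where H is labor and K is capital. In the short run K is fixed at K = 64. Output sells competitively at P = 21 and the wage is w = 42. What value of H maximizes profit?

With K = 64, MP_H = (1/3)·6·H^(-2/3)·64^(2/3) = 32·H^(-2/3).
Profit maximization for a price taker requires P·MP_H = w: 21·32·H^(-2/3) = 42.
So H^(-2/3) = 0.0625, which gives H = 64.

H* = 64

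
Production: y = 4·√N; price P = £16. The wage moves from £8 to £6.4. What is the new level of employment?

From P·MP_N = w with MP_N = 2·N^(-1/2), the labor demand is N(w) = (32/w)^(2).
At w = 8: N = 16. At w = 6.4: N = 25.

N* = 25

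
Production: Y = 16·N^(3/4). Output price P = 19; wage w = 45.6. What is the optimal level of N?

MP_N = (3/4)·16·N^(-1/4) = 12·N^(-1/4).
Profit maximization for a price taker requires P·MP_N = w: 19·12·N^(-1/4) = 45.6.
So N^(-1/4) = 0.2, which gives N = 625.

N* = 625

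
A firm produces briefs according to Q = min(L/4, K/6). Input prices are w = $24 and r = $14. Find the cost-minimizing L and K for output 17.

With a fixed-proportions technology, the cost-minimizing bundle uses no slack in either input: L/4 = K/6 = Q.
So L = 4·17 = 68 and K = 6·17 = 102.

L* = 68, K* = 102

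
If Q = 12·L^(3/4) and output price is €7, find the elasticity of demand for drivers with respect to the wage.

ε = -4

MP_L = (3/4)·12·L^(-1/4), so P·MP_L = w gives 63·L^(-1/4) = w.
Solving, L(w) = (63/w)^(4). This is a constant-elasticity form: L ∝ w^(−4), so ε = −4.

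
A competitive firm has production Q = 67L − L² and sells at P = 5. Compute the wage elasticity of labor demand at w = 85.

ε = -0.34

From P·MP_L = w with MP_L = 67 − 2L, labor demand is L(w) = (67 − w/5)/2.
dL/dw = −1/(10) = -0.1.
At w = 85, L = 25, so ε = (dL/dw)·(w/L) = (-0.1)·(85/25) = -0.34.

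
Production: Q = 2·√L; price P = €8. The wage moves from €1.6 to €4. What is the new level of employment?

L* = 4

From P·MP_L = w with MP_L = L^(-1/2), the labor demand is L(w) = (8/w)^(2).
At w = 1.6: L = 25. At w = 4: L = 4.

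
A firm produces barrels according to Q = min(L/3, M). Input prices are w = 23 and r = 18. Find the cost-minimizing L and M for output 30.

L* = 90, M* = 30

With a fixed-proportions technology, the cost-minimizing bundle uses no slack in either input: L/3 = M = Q.
So L = 3·30 = 90 and M = 30.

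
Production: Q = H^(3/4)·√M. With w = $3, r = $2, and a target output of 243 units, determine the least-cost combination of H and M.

H* = 81, M* = 81

Cost minimization requires the marginal rate of technical substitution to equal the input-price ratio: MP_H/MP_M = w/r.
Here MP_H/MP_M = (3/4)·(M/H)/(1/2) = 1.5·(M/H). Setting this equal to 3/2 = 1.5 gives M = H.
Substituting into Q = 243: H^(3/4)·(H)^(1/2) = 243.
Solving, H = 81 and M = 81.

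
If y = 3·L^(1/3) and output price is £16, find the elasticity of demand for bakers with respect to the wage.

ε = -1.5

MP_L = (1/3)·3·L^(-2/3), so P·MP_L = w gives 16·L^(-2/3) = w.
Solving, L(w) = (16/w)^(3/2). This is a constant-elasticity form: L ∝ w^(−3/2), so ε = −3/2.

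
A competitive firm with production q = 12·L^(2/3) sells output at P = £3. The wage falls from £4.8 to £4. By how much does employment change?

ΔL = 91

From P·MP_L = w with MP_L = 8·L^(-1/3), the labor demand is L(w) = (24/w)^(3).
At w = 4.8: L = 125. At w = 4: L = 216.
ΔL = 216 − 125 = 91.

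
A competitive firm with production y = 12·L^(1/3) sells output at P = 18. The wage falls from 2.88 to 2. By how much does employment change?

ΔL = 91

From P·MP_L = w with MP_L = 4·L^(-2/3), the labor demand is L(w) = (72/w)^(3/2).
At w = 2.88: L = 125. At w = 2: L = 216.
ΔL = 216 − 125 = 91.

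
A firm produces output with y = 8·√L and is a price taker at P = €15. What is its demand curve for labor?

MP_L = (1/2)·8·L^(-1/2) = 4·L^(-1/2).
Setting P·MP_L = w: 60·L^(-1/2) = w.
Solving for L: L^(-1/2) = w/60, so L = (60/w)^(2).

L(w) = 3600/w²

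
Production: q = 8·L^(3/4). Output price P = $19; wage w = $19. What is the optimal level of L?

MP_L = (3/4)·8·L^(-1/4) = 6·L^(-1/4).
Profit maximization for a price taker requires P·MP_L = w: 19·6·L^(-1/4) = 19.
So L^(-1/4) = 1/6, which gives L = 1296.

L* = 1296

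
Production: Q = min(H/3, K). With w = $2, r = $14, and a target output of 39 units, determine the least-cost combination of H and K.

H* = 117, K* = 39

With a fixed-proportions technology, the cost-minimizing bundle uses no slack in either input: H/3 = K = Q.
So H = 3·39 = 117 and K = 39.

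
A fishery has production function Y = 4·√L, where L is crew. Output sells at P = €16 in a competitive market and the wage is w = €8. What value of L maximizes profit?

L* = 16

MP_L = (1/2)·4·L^(-1/2) = 2·L^(-1/2).
Profit maximization for a price taker requires P·MP_L = w: 16·2·L^(-1/2) = 8.
So L^(-1/2) = 0.25, which gives L = 16.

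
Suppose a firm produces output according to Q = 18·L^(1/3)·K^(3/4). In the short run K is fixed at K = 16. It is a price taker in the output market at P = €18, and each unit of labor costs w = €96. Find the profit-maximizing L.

L* = 27

With K = 16, MP_L = (1/3)·18·L^(-2/3)·16^(3/4) = 48·L^(-2/3).
Profit maximization for a price taker requires P·MP_L = w: 18·48·L^(-2/3) = 96.
So L^(-2/3) = 1/9, which gives L = 27.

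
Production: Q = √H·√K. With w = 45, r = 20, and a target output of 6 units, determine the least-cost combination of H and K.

H* = 4, K* = 9

Cost minimization requires the marginal rate of technical substitution to equal the input-price ratio: MP_H/MP_K = w/r.
Here MP_H/MP_K = (1/2)·(K/H)/(1/2) = (K/H). Setting this equal to 45/20 = 2.25 gives K = 2.25H.
Substituting into Q = 6: H^(1/2)·(2.25H)^(1/2) = 6.
Solving, H = 4 and K = 9.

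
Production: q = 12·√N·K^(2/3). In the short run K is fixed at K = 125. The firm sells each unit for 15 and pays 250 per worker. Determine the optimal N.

N* = 81

With K = 125, MP_N = (1/2)·12·N^(-1/2)·125^(2/3) = 150·N^(-1/2).
Profit maximization for a price taker requires P·MP_N = w: 15·150·N^(-1/2) = 250.
So N^(-1/2) = 1/9, which gives N = 81.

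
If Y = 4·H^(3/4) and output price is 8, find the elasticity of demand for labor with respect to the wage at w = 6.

ε = -4

MP_H = (3/4)·4·H^(-1/4), so P·MP_H = w gives 24·H^(-1/4) = w.
Solving, H(w) = (24/w)^(4). This is a constant-elasticity form: H ∝ w^(−4), so ε = −4.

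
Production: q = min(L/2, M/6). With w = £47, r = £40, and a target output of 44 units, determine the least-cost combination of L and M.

With a fixed-proportions technology, the cost-minimizing bundle uses no slack in either input: L/2 = M/6 = q.
So L = 2·44 = 88 and M = 6·44 = 264.

L* = 88, M* = 264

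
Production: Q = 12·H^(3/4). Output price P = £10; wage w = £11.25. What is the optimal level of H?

H* = 4096

MP_H = (3/4)·12·H^(-1/4) = 9·H^(-1/4).
Profit maximization for a price taker requires P·MP_H = w: 10·9·H^(-1/4) = 11.25.
So H^(-1/4) = 0.125, which gives H = 4096.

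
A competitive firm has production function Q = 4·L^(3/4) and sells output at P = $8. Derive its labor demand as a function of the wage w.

L(w) = 331776/w^(4)

MP_L = (3/4)·4·L^(-1/4) = 3·L^(-1/4).
Setting P·MP_L = w: 24·L^(-1/4) = w.
Solving for L: L^(-1/4) = w/24, so L = (24/w)^(4).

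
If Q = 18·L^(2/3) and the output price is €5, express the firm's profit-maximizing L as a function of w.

MP_L = (2/3)·18·L^(-1/3) = 12·L^(-1/3).
Setting P·MP_L = w: 60·L^(-1/3) = w.
Solving for L: L^(-1/3) = w/60, so L = (60/w)^(3).

L(w) = 216000/w³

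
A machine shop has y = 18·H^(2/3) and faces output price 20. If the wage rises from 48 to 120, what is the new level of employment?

H* = 8

From P·MP_H = w with MP_H = 12·H^(-1/3), the labor demand is H(w) = (240/w)^(3).
At w = 48: H = 125. At w = 120: H = 8.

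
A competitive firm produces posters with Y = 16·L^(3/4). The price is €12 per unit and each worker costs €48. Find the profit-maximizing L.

L* = 81

MP_L = (3/4)·16·L^(-1/4) = 12·L^(-1/4).
Profit maximization for a price taker requires P·MP_L = w: 12·12·L^(-1/4) = 48.
So L^(-1/4) = 1/3, which gives L = 81.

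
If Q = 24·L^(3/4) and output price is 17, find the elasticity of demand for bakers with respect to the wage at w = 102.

ε = -4

MP_L = (3/4)·24·L^(-1/4), so P·MP_L = w gives 306·L^(-1/4) = w.
Solving, L(w) = (306/w)^(4). This is a constant-elasticity form: L ∝ w^(−4), so ε = −4.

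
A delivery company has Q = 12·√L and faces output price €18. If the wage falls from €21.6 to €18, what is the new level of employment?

L* = 36

From P·MP_L = w with MP_L = 6·L^(-1/2), the labor demand is L(w) = (108/w)^(2).
At w = 21.6: L = 25. At w = 18: L = 36.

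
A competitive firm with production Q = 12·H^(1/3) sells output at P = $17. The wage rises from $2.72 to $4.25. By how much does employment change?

From P·MP_H = w with MP_H = 4·H^(-2/3), the labor demand is H(w) = (68/w)^(3/2).
At w = 2.72: H = 125. At w = 4.25: H = 64.
ΔH = 64 − 125 = -61.

ΔH = -61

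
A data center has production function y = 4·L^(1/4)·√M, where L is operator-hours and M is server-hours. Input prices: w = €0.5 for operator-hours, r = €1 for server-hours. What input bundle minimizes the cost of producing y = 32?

L* = 16, M* = 16

Cost minimization requires the marginal rate of technical substitution to equal the input-price ratio: MP_L/MP_M = w/r.
Here MP_L/MP_M = (1/4)·(M/L)/(1/2) = 0.5·(M/L). Setting this equal to 0.5/1 = 0.5 gives M = L.
Substituting into y = 32: 4·L^(1/4)·(L)^(1/2) = 32.
Solving, L = 16 and M = 16.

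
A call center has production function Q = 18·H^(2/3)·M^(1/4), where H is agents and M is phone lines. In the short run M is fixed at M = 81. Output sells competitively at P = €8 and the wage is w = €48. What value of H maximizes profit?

H* = 216

With M = 81, MP_H = (2/3)·18·H^(-1/3)·81^(1/4) = 36·H^(-1/3).
Profit maximization for a price taker requires P·MP_H = w: 8·36·H^(-1/3) = 48.
So H^(-1/3) = 1/6, which gives H = 216.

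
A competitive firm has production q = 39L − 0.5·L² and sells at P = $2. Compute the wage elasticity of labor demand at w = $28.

ε = -0.56

From P·MP_L = w with MP_L = 39 − L, labor demand is L(w) = 39 − w/2.
dL/dw = −1/(2) = -0.5.
At w = 28, L = 25, so ε = (dL/dw)·(w/L) = (-0.5)·(28/25) = -0.56.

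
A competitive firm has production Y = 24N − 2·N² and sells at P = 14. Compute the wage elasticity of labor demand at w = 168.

From P·MP_N = w with MP_N = 24 − 4N, labor demand is N(w) = (24 − w/14)/4.
dN/dw = −1/(56) = -1/56.
At w = 168, N = 3, so ε = (dN/dw)·(w/N) = (-1/56)·(168/3) = -1.

ε = -1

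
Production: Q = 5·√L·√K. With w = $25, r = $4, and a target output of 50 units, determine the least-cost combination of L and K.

Cost minimization requires the marginal rate of technical substitution to equal the input-price ratio: MP_L/MP_K = w/r.
Here MP_L/MP_K = (1/2)·(K/L)/(1/2) = (K/L). Setting this equal to 25/4 = 6.25 gives K = 6.25L.
Substituting into Q = 50: 5·L^(1/2)·(6.25L)^(1/2) = 50.
Solving, L = 4 and K = 25.

L* = 4, K* = 25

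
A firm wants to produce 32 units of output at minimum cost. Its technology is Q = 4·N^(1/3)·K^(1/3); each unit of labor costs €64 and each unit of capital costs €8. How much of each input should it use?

Cost minimization requires the marginal rate of technical substitution to equal the input-price ratio: MP_N/MP_K = w/r.
Here MP_N/MP_K = (1/3)·(K/N)/(1/3) = (K/N). Setting this equal to 64/8 = 8 gives K = 8N.
Substituting into Q = 32: 4·N^(1/3)·(8N)^(1/3) = 32.
Solving, N = 8 and K = 64.

N* = 8, K* = 64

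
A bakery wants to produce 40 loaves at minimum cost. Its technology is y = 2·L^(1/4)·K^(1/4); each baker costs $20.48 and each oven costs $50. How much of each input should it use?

Cost minimization requires the marginal rate of technical substitution to equal the input-price ratio: MP_L/MP_K = w/r.
Here MP_L/MP_K = (1/4)·(K/L)/(1/4) = (K/L). Setting this equal to 20.48/50 = 0.4096 gives K = 0.4096L.
Substituting into y = 40: 2·L^(1/4)·(0.4096L)^(1/4) = 40.
Solving, L = 625 and K = 256.

L* = 625, K* = 256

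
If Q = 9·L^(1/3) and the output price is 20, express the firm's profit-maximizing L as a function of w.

L(w) = (60/w)^(3/2)

MP_L = (1/3)·9·L^(-2/3) = 3·L^(-2/3).
Setting P·MP_L = w: 60·L^(-2/3) = w.
Solving for L: L^(-2/3) = w/60, so L = (60/w)^(3/2).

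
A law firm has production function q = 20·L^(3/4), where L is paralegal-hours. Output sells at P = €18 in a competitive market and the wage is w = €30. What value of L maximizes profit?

MP_L = (3/4)·20·L^(-1/4) = 15·L^(-1/4).
Profit maximization for a price taker requires P·MP_L = w: 18·15·L^(-1/4) = 30.
So L^(-1/4) = 1/9, which gives L = 6561.

L* = 6561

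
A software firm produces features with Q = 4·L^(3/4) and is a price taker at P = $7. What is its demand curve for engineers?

L(w) = 194481/w^(4)

MP_L = (3/4)·4·L^(-1/4) = 3·L^(-1/4).
Setting P·MP_L = w: 21·L^(-1/4) = w.
Solving for L: L^(-1/4) = w/21, so L = (21/w)^(4).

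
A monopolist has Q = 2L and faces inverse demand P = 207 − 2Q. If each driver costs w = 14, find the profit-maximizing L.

L* = 25

Marginal revenue from the inverse demand is MR = 207 − 4Q.
The marginal product is MP_L = 2.
A monopolist hires until marginal revenue product equals the wage: MR·MP_L = w.
(207 − 8L)·2 = 14, so L = 25.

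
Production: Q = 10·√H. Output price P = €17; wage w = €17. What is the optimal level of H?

MP_H = (1/2)·10·H^(-1/2) = 5·H^(-1/2).
Profit maximization for a price taker requires P·MP_H = w: 17·5·H^(-1/2) = 17.
So H^(-1/2) = 0.2, which gives H = 25.

H* = 25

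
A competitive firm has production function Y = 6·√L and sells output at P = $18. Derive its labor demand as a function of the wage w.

L(w) = 2916/w²

MP_L = (1/2)·6·L^(-1/2) = 3·L^(-1/2).
Setting P·MP_L = w: 54·L^(-1/2) = w.
Solving for L: L^(-1/2) = w/54, so L = (54/w)^(2).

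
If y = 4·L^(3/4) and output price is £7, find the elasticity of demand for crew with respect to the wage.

ε = -4

MP_L = (3/4)·4·L^(-1/4), so P·MP_L = w gives 21·L^(-1/4) = w.
Solving, L(w) = (21/w)^(4). This is a constant-elasticity form: L ∝ w^(−4), so ε = −4.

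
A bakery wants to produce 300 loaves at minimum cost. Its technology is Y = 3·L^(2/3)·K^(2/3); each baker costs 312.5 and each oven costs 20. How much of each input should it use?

L* = 8, K* = 125

Cost minimization requires the marginal rate of technical substitution to equal the input-price ratio: MP_L/MP_K = w/r.
Here MP_L/MP_K = (2/3)·(K/L)/(2/3) = (K/L). Setting this equal to 312.5/20 = 15.625 gives K = 15.625L.
Substituting into Y = 300: 3·L^(2/3)·(15.625L)^(2/3) = 300.
Solving, L = 8 and K = 125.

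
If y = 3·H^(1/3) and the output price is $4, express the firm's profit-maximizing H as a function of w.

MP_H = (1/3)·3·H^(-2/3) = H^(-2/3).
Setting P·MP_H = w: 4·H^(-2/3) = w.
Solving for H: H^(-2/3) = w/4, so H = (4/w)^(3/2).

H(w) = (4/w)^(3/2)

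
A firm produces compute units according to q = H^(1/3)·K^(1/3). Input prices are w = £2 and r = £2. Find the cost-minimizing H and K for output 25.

H* = 125, K* = 125

Cost minimization requires the marginal rate of technical substitution to equal the input-price ratio: MP_H/MP_K = w/r.
Here MP_H/MP_K = (1/3)·(K/H)/(1/3) = (K/H). Setting this equal to 2/2 = 1 gives K = H.
Substituting into q = 25: H^(1/3)·(H)^(1/3) = 25.
Solving, H = 125 and K = 125.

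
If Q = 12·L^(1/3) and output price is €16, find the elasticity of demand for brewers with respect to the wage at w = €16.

ε = -1.5

MP_L = (1/3)·12·L^(-2/3), so P·MP_L = w gives 64·L^(-2/3) = w.
Solving, L(w) = (64/w)^(3/2). This is a constant-elasticity form: L ∝ w^(−3/2), so ε = −3/2.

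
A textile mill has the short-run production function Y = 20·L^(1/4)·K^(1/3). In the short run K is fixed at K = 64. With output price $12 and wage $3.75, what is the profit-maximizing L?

With K = 64, MP_L = (1/4)·20·L^(-3/4)·64^(1/3) = 20·L^(-3/4).
Profit maximization for a price taker requires P·MP_L = w: 12·20·L^(-3/4) = 3.75.
So L^(-3/4) = 0.015625, which gives L = 256.

L* = 256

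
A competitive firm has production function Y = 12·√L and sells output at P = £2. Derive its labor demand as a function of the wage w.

L(w) = 144/w²

MP_L = (1/2)·12·L^(-1/2) = 6·L^(-1/2).
Setting P·MP_L = w: 12·L^(-1/2) = w.
Solving for L: L^(-1/2) = w/12, so L = (12/w)^(2).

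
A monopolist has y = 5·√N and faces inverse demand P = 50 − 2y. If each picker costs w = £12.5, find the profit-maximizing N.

Marginal revenue from the inverse demand is MR = 50 − 4y.
The marginal product is MP_N = 2.5·N^(-1/2).
A monopolist hires until marginal revenue product equals the wage: MR·MP_N = w.
At N, y = 5·√N. Substituting and solving: (50 − 20·√N)·2.5·N^(-1/2) = 12.5 gives N = 4.

N* = 4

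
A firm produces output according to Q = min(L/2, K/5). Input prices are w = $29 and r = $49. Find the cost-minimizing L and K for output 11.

L* = 22, K* = 55

With a fixed-proportions technology, the cost-minimizing bundle uses no slack in either input: L/2 = K/5 = Q.
So L = 2·11 = 22 and K = 5·11 = 55.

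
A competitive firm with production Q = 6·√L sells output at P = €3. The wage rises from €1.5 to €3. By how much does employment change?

From P·MP_L = w with MP_L = 3·L^(-1/2), the labor demand is L(w) = (9/w)^(2).
At w = 1.5: L = 36. At w = 3: L = 9.
ΔL = 9 − 36 = -27.

ΔL = -27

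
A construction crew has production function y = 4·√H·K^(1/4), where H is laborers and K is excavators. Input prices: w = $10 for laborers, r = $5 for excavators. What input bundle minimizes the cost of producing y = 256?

H* = 256, K* = 256

Cost minimization requires the marginal rate of technical substitution to equal the input-price ratio: MP_H/MP_K = w/r.
Here MP_H/MP_K = (1/2)·(K/H)/(1/4) = 2·(K/H). Setting this equal to 10/5 = 2 gives K = H.
Substituting into y = 256: 4·H^(1/2)·(H)^(1/4) = 256.
Solving, H = 256 and K = 256.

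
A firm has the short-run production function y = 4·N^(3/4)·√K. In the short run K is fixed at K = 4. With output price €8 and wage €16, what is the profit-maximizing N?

N* = 81

With K = 4, MP_N = (3/4)·4·N^(-1/4)·4^(1/2) = 6·N^(-1/4).
Profit maximization for a price taker requires P·MP_N = w: 8·6·N^(-1/4) = 16.
So N^(-1/4) = 1/3, which gives N = 81.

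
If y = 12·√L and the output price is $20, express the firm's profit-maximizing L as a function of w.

MP_L = (1/2)·12·L^(-1/2) = 6·L^(-1/2).
Setting P·MP_L = w: 120·L^(-1/2) = w.
Solving for L: L^(-1/2) = w/120, so L = (120/w)^(2).

L(w) = 14400/w²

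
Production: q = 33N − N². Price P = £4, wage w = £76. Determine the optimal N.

N* = 7

The marginal product of N is MP_N = 33 − 2N.
A price-taking firm hires until the value of the marginal product equals the wage: P·MP_N = w, so 4·(33 − 2N) = 76.
Then 33 − 2N = 19, giving N = 7.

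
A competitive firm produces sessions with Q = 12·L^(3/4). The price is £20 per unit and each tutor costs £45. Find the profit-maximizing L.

MP_L = (3/4)·12·L^(-1/4) = 9·L^(-1/4).
Profit maximization for a price taker requires P·MP_L = w: 20·9·L^(-1/4) = 45.
So L^(-1/4) = 0.25, which gives L = 256.

L* = 256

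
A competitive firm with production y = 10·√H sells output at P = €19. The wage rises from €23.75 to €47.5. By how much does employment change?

ΔH = -12

From P·MP_H = w with MP_H = 5·H^(-1/2), the labor demand is H(w) = (95/w)^(2).
At w = 23.75: H = 16. At w = 47.5: H = 4.
ΔH = 4 − 16 = -12.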